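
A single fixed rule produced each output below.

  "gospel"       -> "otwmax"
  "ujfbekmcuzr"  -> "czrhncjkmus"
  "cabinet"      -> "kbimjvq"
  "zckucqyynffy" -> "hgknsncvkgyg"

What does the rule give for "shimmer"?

azpmquu

Each output is the input with this applied: take characters alternately from the front and the back (1st, last, 2nd, 2nd-last, ...), then shift every letter 8 places forward in the alphabet (wrapping around).
Doing the same to "shimmer": "azpmquu".
(Check on "cabinet": → "ctaebni" → "kbimjvq" ✓)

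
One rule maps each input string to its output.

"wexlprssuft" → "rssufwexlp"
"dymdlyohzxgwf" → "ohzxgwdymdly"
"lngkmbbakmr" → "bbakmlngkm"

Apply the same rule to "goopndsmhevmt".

The pattern: delete the last character, then swap the front and back halves of the string.
Starting from "goopndsmhevmt": after the first operation, "goopndsmhevm"; after the second, "smhevmgoopnd".
(Check on "lngkmbbakmr": → "lngkmbbakm" → "bbakmlngkm" ✓)

smhevmgoopnd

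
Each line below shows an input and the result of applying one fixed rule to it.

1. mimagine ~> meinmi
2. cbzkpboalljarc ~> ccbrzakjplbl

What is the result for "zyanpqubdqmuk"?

In each case the input is transformed by: take characters alternately from the front and the back (1st, last, 2nd, 2nd-last, ...), then delete the last 2 characters.
So "zyanpqubdqmuk" becomes "zkyuamnqpdq".

zkyuamnqpdq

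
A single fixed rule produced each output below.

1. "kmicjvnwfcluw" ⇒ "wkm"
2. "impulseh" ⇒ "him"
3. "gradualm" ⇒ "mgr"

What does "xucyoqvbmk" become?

kxu

The transformation: move the first 2 characters to the end (rotate left by 2), then keep only the last 3 characters.
For "xucyoqvbmk", step one produces "cyoqvbmkxu"; step two turns that into "kxu".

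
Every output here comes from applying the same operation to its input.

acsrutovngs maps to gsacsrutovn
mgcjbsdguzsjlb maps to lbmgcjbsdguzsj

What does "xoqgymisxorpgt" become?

In each case the input is transformed by: move the last 2 characters to the front (rotate right by 2).
On "xoqgymisxorpgt" that produces "gtxoqgymisxorp".

gtxoqgymisxorp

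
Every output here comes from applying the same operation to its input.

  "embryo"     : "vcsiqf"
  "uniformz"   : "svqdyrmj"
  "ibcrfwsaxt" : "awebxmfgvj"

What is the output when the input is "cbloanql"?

erupgfps

The pattern: shift every letter 4 places forward in the alphabet (wrapping around), then swap the front and back halves of the string.
"cbloanql" → "gfpserup" → "erupgfps".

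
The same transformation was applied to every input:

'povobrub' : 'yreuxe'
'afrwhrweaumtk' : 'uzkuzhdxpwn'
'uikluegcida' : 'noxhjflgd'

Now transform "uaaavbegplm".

The pattern: delete the first 2 characters, then shift every letter 3 places forward in the alphabet (wrapping around).
Working it through for "uaaavbegplm": intermediate "aavbegplm", final "ddyehjsop".

ddyehjsop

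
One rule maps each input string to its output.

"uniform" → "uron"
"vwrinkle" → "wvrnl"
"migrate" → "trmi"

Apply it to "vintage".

vtni

Each output is the input with this applied: sort the characters into reverse alphabetical order, then delete the last 3 characters.
Starting from "vintage": after the first operation, "vtnigea"; after the second, "vtni".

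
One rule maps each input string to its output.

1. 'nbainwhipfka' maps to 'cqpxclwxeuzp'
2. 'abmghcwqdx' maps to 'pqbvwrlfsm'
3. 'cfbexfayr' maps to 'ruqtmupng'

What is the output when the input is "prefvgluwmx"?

egtukvajlbm

The rule is to shift every letter 11 places backward in the alphabet (wrapping around).
Applying that to "prefvgluwmx" gives "egtukvajlbm".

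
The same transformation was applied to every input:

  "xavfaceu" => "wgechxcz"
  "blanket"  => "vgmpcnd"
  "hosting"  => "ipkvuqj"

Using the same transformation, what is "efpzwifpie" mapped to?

gkrhkybrhg

The pattern: reverse the string, then shift every letter 2 places forward in the alphabet (wrapping around).
Starting from "efpzwifpie": after the first operation, "eipfiwzpfe"; after the second, "gkrhkybrhg".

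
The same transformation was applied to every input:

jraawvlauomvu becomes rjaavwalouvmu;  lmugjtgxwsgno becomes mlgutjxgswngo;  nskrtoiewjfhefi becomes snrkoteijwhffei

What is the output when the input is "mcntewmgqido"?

cmtnwegmiqod

What's happening: swap each adjacent pair of characters (1↔2, 3↔4, ...).
Doing the same to "mcntewmgqido": "cmtnwegmiqod".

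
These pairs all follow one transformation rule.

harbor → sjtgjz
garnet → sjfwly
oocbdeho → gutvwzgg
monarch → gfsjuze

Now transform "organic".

Each output is the input with this applied: move the first character to the end, then shift every letter 8 places backward in the alphabet (wrapping around).
Applying both steps to "organic": "rganico", then "jysfaug".
(Check on "harbor": → "arborh" → "sjtgjz" ✓)

jysfaug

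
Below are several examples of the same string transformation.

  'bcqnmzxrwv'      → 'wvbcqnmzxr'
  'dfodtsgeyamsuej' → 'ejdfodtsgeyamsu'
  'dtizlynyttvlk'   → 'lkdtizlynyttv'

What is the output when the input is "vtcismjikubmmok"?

Rule — move the last 2 characters to the front (rotate right by 2).
Doing the same to "vtcismjikubmmok": "okvtcismjikubmm".

okvtcismjikubmm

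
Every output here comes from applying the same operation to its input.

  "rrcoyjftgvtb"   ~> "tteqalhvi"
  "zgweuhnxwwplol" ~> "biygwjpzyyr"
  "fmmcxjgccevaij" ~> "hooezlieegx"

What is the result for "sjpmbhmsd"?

In each case the input is transformed by: delete the last 3 characters, then shift every letter 2 places forward in the alphabet (wrapping around).
For "sjpmbhmsd", step one produces "sjpmbh"; step two turns that into "ulrodj".

ulrodj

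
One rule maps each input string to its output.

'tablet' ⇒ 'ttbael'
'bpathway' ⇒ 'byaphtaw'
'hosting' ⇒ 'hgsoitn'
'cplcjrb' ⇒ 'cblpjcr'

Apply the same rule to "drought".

dtorguh

Looking at the pairs, the operation is to move the last character to the front, then swap each adjacent pair of characters (1↔2, 3↔4, ...).
On "drought": the first step gives "tdrough", and the second then gives "dtorguh".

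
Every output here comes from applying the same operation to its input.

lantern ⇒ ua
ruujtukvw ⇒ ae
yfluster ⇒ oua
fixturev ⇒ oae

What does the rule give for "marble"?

Rule — shift every letter 9 places forward in the alphabet (wrapping around), then keep only the vowels.
"marble" → "vjakun" → "au".

au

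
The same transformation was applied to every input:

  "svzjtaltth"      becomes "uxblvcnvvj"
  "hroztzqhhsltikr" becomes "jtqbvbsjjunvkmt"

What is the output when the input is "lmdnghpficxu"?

What's happening: shift every letter 2 places forward in the alphabet (wrapping around).
"lmdnghpficxu" → "nofpijrhkezw".

nofpijrhkezw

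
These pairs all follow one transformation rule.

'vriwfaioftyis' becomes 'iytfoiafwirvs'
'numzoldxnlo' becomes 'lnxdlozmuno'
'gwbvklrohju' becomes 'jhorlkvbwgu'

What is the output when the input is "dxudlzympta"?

The transformation: move the last character to the front, then reverse the string.
"dxudlzympta" → "tpmyzlduxda".

tpmyzlduxda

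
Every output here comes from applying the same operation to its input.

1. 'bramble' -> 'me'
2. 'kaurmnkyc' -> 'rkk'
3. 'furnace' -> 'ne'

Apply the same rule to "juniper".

The rule is to move the first character to the end, then keep one character in every 3, starting at position 3 (positions 3rd, 6th, 9th, ...).
"juniper" → "uniperj" → "ir".

ir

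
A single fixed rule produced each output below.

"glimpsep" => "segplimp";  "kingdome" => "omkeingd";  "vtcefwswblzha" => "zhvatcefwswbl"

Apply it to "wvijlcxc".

The transformation: swap the first and last characters, then move the last 3 characters to the front (rotate right by 3).
Starting from "wvijlcxc": after the first operation, "cvijlcxw"; after the second, "cxwcvijl".

cxwcvijl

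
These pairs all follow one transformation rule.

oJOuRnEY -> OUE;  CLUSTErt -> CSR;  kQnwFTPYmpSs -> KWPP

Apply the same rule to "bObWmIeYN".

The pattern: keep one character in every 3, starting at position 1 (positions 1st, 4th, 7th, ...), then convert every letter to uppercase.
For "bObWmIeYN", step one produces "bWe"; step two turns that into "BWE".

BWE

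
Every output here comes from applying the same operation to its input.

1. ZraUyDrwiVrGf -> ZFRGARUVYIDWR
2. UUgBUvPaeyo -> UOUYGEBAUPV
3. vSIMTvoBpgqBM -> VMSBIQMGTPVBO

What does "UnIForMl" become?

ULNMIRFO

What's happening: take characters alternately from the front and the back (1st, last, 2nd, 2nd-last, ...), then convert every letter to uppercase.
Starting from "UnIForMl": after the first operation, "UlnMIrFo"; after the second, "ULNMIRFO".
(Check on "ZraUyDrwiVrGf": → "ZfrGarUVyiDwr" → "ZFRGARUVYIDWR" ✓)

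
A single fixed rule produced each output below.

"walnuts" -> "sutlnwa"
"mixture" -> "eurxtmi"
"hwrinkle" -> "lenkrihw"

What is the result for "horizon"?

nzoriho

Each output is the input with this applied: swap each adjacent pair of characters (1↔2, 3↔4, ...), then reverse the string.
For "horizon" the result is "nzoriho".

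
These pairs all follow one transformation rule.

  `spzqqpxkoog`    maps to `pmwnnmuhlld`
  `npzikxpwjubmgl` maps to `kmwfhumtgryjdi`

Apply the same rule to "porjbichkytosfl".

mlogyfzehvqlpci

Each output is the input with this applied: shift every letter 3 places backward in the alphabet (wrapping around).
On "porjbichkytosfl" that produces "mlogyfzehvqlpci".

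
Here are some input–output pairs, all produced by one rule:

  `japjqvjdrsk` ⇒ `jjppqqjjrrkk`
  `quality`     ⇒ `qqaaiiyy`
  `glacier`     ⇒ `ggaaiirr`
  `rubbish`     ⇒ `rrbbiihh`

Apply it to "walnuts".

The pattern: keep every other character starting from the first (positions 1st, 3rd, 5th, ...), then double every character.
Starting from "walnuts": after the first operation, "wlus"; after the second, "wwlluuss".

wwlluuss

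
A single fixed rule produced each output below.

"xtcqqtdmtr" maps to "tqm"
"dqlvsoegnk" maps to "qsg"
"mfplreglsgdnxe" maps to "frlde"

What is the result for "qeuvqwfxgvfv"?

The transformation: keep one character in every 3, starting at position 2 (positions 2nd, 5th, 8th, ...).
Applying that to "qeuvqwfxgvfv" gives "eqxf".

eqxf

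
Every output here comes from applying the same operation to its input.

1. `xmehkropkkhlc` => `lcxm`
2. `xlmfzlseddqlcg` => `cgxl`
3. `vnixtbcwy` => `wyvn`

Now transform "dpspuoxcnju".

In each case the input is transformed by: move the last 2 characters to the front (rotate right by 2), then keep only the first 4 characters.
Applying both steps to "dpspuoxcnju": "judpspuoxcn", then "judp".
(Check on "xlmfzlseddqlcg": → "cgxlmfzlseddql" → "cgxl" ✓)

judp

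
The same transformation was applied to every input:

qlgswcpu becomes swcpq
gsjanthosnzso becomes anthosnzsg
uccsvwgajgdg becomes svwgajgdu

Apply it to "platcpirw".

tcpirp

Each output is the input with this applied: swap the first and last characters, then delete the first 3 characters.
Applying both steps to "platcpirw": "wlatcpirp", then "tcpirp".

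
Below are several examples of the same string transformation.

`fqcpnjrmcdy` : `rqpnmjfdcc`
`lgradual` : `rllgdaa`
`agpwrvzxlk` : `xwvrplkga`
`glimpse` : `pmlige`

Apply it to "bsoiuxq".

The transformation: sort the characters into reverse alphabetical order, then delete the first character.
Applying that to "bsoiuxq" gives "usqoib".

usqoib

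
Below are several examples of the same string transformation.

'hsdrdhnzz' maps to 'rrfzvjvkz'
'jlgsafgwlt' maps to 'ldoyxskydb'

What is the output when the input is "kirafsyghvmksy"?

qkcenzyqkxsjac

The transformation: shift every letter 8 places backward in the alphabet (wrapping around), then reverse the string.
Doing the same to "kirafsyghvmksy": "qkcenzyqkxsjac".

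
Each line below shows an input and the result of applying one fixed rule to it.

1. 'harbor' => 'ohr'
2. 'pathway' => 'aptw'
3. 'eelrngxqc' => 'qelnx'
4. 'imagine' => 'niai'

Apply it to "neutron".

Each output is the input with this applied: move the last 2 characters to the front (rotate right by 2), then keep every other character starting from the first (positions 1st, 3rd, 5th, ...).
Applying both steps to "neutron": "onneutr", then "onur".

onur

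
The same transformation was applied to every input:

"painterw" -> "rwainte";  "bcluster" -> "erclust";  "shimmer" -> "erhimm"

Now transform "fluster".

Rule — delete the first character, then move the last 2 characters to the front (rotate right by 2).
For "fluster", step one produces "luster"; step two turns that into "erlust".

erlust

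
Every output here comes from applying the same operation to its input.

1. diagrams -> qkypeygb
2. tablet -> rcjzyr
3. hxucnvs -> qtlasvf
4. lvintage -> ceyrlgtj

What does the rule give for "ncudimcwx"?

vuakgbsal

Rule — reverse the string, then shift every letter 2 places backward in the alphabet (wrapping around).
On "ncudimcwx" that produces "vuakgbsal".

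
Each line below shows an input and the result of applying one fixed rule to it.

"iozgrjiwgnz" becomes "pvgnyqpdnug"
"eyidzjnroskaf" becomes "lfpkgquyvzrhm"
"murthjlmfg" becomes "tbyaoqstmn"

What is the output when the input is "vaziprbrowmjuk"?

Rule — shift every letter 7 places forward in the alphabet (wrapping around).
So "vaziprbrowmjuk" becomes "chgpwyiyvdtqbr".

chgpwyiyvdtqbr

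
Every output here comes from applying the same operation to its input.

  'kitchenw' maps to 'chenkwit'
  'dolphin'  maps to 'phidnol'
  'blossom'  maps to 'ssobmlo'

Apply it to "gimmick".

micgkim

The rule is to swap the first and last characters, then move the first 3 characters to the end (rotate left by 3).
On "gimmick": the first step gives "kimmicg", and the second then gives "micgkim".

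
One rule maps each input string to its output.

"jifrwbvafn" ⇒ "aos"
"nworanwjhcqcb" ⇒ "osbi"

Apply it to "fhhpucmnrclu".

zmfd

What's happening: keep one character in every 3, starting at position 2 (positions 2nd, 5th, 8th, ...), then shift every letter 8 places backward in the alphabet (wrapping around).
Working it through for "fhhpucmnrclu": intermediate "hunl", final "zmfd".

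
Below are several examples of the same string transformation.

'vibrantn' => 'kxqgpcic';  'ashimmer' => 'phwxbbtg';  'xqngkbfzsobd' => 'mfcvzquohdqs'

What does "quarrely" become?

fjpggtan

In each case the input is transformed by: shift every letter 11 places backward in the alphabet (wrapping around).
"quarrely" → "fjpggtan".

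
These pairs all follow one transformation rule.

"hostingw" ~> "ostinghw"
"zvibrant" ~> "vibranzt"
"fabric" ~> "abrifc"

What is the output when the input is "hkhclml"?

khclmhl

What's happening: swap the first and last characters, then move the first character to the end.
"hkhclml" → "lkhclmh" → "khclmhl".
(Check on "zvibrant": → "tvibranz" → "vibranzt" ✓)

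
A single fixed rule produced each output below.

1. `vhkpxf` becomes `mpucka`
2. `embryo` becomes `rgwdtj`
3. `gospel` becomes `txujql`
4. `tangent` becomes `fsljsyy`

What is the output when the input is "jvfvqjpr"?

akavouwo

The pattern: shift every letter 5 places forward in the alphabet (wrapping around), then move the first character to the end.
Working it through for "jvfvqjpr": intermediate "oakavouw", final "akavouwo".
(Check on "embryo": → "jrgwdt" → "rgwdtj" ✓)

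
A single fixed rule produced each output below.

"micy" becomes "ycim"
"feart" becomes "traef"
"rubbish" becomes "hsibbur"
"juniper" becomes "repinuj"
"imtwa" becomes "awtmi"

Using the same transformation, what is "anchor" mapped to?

rohcna

Rule — reverse the string.
For "anchor" the result is "rohcna".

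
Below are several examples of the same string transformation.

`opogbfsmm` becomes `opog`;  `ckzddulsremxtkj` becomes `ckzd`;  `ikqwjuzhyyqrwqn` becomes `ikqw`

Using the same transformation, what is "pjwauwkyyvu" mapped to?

pjwa

The rule is to keep only the first 4 characters.
"pjwauwkyyvu" → "pjwa".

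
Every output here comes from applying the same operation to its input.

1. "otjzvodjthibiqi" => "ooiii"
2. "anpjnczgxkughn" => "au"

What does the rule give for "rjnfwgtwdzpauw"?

The transformation: keep only the vowels.
For "rjnfwgtwdzpauw" the result is "au".

au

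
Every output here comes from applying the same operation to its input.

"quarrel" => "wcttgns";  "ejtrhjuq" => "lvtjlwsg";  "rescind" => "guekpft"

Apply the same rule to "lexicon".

gzkeqpn

The transformation: shift every letter 2 places forward in the alphabet (wrapping around), then move the first character to the end.
For "lexicon", step one produces "ngzkeqp"; step two turns that into "gzkeqpn".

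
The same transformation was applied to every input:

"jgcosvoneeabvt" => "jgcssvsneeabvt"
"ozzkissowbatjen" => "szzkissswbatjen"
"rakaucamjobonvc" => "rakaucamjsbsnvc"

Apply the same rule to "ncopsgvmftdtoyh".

Rule — replace every "o" with "s".
Doing the same to "ncopsgvmftdtoyh": "ncspsgvmftdtsyh".

ncspsgvmftdtsyh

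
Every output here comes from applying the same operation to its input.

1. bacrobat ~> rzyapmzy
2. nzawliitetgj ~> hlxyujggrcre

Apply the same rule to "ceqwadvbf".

dacouybtz

Each output is the input with this applied: shift every letter 2 places backward in the alphabet (wrapping around), then move the last character to the front.
"ceqwadvbf" → "acouybtzd" → "dacouybtz".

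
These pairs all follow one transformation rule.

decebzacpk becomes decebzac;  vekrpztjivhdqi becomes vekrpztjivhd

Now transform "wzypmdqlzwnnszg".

wzypmdqlzwnns

Looking at the pairs, the operation is to delete the last 2 characters.
On "wzypmdqlzwnnszg" that produces "wzypmdqlzwnns".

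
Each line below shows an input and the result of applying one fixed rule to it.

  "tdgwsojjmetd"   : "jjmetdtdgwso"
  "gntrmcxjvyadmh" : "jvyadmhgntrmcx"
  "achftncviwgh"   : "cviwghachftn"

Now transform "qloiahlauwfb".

lauwfbqloiah

Looking at the pairs, the operation is to swap the front and back halves of the string.
Doing the same to "qloiahlauwfb": "lauwfbqloiah".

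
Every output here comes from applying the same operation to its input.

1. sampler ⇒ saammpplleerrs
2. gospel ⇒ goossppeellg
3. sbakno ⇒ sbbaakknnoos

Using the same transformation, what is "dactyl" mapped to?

daaccttyylld

Looking at the pairs, the operation is to double every character, then move the first character to the end.
So "dactyl" becomes "daaccttyylld".
(Check on "sampler": → "ssaammpplleerr" → "saammpplleerrs" ✓)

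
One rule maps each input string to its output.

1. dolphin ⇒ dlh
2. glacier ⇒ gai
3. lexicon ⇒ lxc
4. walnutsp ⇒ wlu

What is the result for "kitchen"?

The rule is to delete the last 2 characters, then keep every other character starting from the first (positions 1st, 3rd, 5th, ...).
On "kitchen": the first step gives "kitch", and the second then gives "kth".

kth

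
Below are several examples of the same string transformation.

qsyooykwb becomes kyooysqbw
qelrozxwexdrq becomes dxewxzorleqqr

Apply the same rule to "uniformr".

rofinurm

Looking at the pairs, the operation is to reverse the string, then move the first 2 characters to the end (rotate left by 2).
Starting from "uniformr": after the first operation, "rmrofinu"; after the second, "rofinurm".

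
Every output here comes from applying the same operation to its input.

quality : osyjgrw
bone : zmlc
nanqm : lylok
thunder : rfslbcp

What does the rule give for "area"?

Rule — shift every letter 2 places backward in the alphabet (wrapping around).
For "area" the result is "ypcy".

ypcy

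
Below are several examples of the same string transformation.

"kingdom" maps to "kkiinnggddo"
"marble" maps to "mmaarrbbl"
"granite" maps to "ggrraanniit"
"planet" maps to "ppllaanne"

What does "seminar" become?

sseemmiinna

Looking at the pairs, the operation is to double every character, then delete the last 3 characters.
Applying that to "seminar" gives "sseemmiinna".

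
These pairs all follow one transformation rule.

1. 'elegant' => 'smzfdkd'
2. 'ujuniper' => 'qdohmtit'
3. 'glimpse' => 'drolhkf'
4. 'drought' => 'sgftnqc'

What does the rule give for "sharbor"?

The pattern: reverse the string, then shift every letter 1 place backward in the alphabet (wrapping around).
Working it through for "sharbor": intermediate "robrahs", final "qnaqzgr".

qnaqzgr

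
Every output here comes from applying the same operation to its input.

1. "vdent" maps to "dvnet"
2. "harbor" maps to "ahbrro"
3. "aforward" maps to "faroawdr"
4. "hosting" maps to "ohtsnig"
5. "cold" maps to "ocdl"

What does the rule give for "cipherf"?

ichpref

Rule — swap each adjacent pair of characters (1↔2, 3↔4, ...).
On "cipherf" that produces "ichpref".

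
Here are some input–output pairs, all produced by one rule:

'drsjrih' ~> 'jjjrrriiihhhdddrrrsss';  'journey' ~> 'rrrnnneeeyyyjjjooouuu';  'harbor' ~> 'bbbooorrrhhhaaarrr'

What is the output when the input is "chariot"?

The pattern: move the first 3 characters to the end (rotate left by 3), then repeat every character 3 times.
On "chariot" that produces "rrriiioootttccchhhaaa".

rrriiioootttccchhhaaa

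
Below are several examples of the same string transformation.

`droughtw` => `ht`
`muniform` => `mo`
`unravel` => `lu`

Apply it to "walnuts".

What's happening: sort the characters into alphabetical order, then keep one character in every 3, starting at position 3 (positions 3rd, 6th, 9th, ...).
For "walnuts" the result is "nu".
(Check on "droughtw": → "dghortuw" → "ht" ✓)

nu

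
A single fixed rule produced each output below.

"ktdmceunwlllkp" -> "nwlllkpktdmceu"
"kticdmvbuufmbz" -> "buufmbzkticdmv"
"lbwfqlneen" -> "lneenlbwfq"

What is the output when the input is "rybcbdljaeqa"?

The pattern: swap the front and back halves of the string.
"rybcbdljaeqa" → "ljaeqarybcbd".

ljaeqarybcbd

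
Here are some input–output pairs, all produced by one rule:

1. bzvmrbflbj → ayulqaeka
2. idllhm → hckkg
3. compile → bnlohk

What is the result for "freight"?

eqdhfg

Rule — delete the last character, then shift every letter 1 place backward in the alphabet (wrapping around).
Applying both steps to "freight": "freigh", then "eqdhfg".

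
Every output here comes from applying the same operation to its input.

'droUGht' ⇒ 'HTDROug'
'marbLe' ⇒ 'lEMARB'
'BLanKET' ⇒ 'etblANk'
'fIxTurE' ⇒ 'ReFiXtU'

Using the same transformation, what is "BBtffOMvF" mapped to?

VfbbTFFom

Rule — move the last 2 characters to the front (rotate right by 2), then flip the case of every letter.
Working it through for "BBtffOMvF": intermediate "vFBBtffOM", final "VfbbTFFom".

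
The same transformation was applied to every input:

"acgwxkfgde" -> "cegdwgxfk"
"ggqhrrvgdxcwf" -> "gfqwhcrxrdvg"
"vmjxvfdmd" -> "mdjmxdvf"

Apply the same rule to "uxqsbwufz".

Rule — delete the first character, then take characters alternately from the front and the back (1st, last, 2nd, 2nd-last, ...).
For "uxqsbwufz", step one produces "xqsbwufz"; step two turns that into "xzqfsubw".

xzqfsubw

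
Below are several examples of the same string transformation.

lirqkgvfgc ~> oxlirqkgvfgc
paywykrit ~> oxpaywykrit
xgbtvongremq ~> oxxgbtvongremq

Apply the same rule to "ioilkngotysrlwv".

oxioilkngotysrlwv

The rule is to prepend "ox".
"ioilkngotysrlwv" → "oxioilkngotysrlwv".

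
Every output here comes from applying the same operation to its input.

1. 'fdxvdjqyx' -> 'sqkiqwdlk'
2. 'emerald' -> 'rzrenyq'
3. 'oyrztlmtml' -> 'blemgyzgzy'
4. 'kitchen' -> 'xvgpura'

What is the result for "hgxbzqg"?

Each output is the input with this applied: shift every letter 13 places forward in the alphabet (wrapping around) — i.e. ROT13.
On "hgxbzqg" that produces "utkomdt".

utkomdt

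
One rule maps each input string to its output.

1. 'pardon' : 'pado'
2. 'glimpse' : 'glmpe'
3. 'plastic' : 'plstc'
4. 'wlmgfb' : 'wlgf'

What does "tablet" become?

tale

Rule — double every character, then keep one character in every 3, starting at position 1 (positions 1st, 4th, 7th, ...).
Working it through for "tablet": intermediate "ttaabblleett", final "tale".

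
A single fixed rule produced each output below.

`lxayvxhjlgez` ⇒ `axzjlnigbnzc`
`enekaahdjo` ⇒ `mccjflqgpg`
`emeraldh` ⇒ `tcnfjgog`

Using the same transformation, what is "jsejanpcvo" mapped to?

In each case the input is transformed by: shift every letter 2 places forward in the alphabet (wrapping around), then move the first 3 characters to the end (rotate left by 3).
Starting from "jsejanpcvo": after the first operation, "luglcprexq"; after the second, "lcprexqlug".

lcprexqlug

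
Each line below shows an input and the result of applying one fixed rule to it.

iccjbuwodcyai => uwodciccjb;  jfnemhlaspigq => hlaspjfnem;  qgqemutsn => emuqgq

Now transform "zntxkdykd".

xkdznt

The pattern: delete the last 3 characters, then swap the front and back halves of the string.
Working it through for "zntxkdykd": intermediate "zntxkd", final "xkdznt".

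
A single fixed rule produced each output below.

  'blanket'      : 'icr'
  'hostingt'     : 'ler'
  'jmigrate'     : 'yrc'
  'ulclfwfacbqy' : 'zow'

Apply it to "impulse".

Each output is the input with this applied: shift every letter 2 places backward in the alphabet (wrapping around), then keep only the last 3 characters.
For "impulse", step one produces "gknsjqc"; step two turns that into "jqc".

jqc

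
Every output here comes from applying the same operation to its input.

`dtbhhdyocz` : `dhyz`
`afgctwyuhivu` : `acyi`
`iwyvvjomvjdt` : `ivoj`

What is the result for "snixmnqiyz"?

sxqz

The pattern: keep one character in every 3, starting at position 1 (positions 1st, 4th, 7th, ...).
For "snixmnqiyz" the result is "sxqz".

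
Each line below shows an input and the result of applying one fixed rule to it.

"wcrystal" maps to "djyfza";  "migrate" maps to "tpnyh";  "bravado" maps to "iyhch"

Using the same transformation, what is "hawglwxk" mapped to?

Rule — delete the last 2 characters, then shift every letter 7 places forward in the alphabet (wrapping around).
On "hawglwxk": the first step gives "hawglw", and the second then gives "ohdnsd".
(Check on "bravado": → "brava" → "iyhch" ✓)

ohdnsd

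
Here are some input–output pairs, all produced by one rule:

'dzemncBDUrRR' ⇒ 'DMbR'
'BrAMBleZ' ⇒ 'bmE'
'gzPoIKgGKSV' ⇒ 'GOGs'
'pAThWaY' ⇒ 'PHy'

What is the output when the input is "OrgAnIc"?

oaC

What's happening: flip the case of every letter, then keep one character in every 3, starting at position 1 (positions 1st, 4th, 7th, ...).
Working it through for "OrgAnIc": intermediate "oRGaNiC", final "oaC".
(Check on "pAThWaY": → "PatHwAy" → "PHy" ✓)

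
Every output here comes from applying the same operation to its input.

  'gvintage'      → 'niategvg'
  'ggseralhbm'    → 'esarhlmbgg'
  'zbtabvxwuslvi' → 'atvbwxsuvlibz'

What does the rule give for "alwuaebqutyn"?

uweaqbtunyla

The transformation: swap each adjacent pair of characters (1↔2, 3↔4, ...), then move the first 2 characters to the end (rotate left by 2).
"alwuaebqutyn" → "lauweaqbtuny" → "uweaqbtunyla".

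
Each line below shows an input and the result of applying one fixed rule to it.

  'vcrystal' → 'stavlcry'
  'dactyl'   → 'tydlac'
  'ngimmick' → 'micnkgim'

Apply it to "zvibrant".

What's happening: swap the first and last characters, then swap the front and back halves of the string.
Starting from "zvibrant": after the first operation, "tvibranz"; after the second, "ranztvib".

ranztvib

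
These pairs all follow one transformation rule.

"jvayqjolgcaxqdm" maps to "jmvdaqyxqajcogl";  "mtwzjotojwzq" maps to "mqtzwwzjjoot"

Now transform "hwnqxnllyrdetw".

hwwtneqdxrnyll

The transformation: take characters alternately from the front and the back (1st, last, 2nd, 2nd-last, ...).
Applying that to "hwnqxnllyrdetw" gives "hwwtneqdxrnyll".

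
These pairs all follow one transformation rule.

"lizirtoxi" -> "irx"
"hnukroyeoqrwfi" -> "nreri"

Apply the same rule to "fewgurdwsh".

What's happening: keep one character in every 3, starting at position 2 (positions 2nd, 5th, 8th, ...).
Doing the same to "fewgurdwsh": "euw".

euw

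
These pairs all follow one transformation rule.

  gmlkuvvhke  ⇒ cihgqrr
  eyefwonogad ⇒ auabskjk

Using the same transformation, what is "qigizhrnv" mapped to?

In each case the input is transformed by: delete the last 3 characters, then shift every letter 4 places backward in the alphabet (wrapping around).
On "qigizhrnv": the first step gives "qigizh", and the second then gives "mecevd".
(Check on "eyefwonogad": → "eyefwono" → "auabskjk" ✓)

mecevd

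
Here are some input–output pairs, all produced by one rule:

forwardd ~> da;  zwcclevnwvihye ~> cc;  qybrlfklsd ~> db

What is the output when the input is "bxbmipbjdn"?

bb

In each case the input is transformed by: sort the characters into reverse alphabetical order, then keep only the last 2 characters.
On "bxbmipbjdn": the first step gives "xpnmjidbbb", and the second then gives "bb".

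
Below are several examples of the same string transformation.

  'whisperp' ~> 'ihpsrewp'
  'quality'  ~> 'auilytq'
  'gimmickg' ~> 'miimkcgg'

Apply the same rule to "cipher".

What's happening: move the first character to the end, then swap each adjacent pair of characters (1↔2, 3↔4, ...).
Starting from "cipher": after the first operation, "ipherc"; after the second, "piehcr".

piehcr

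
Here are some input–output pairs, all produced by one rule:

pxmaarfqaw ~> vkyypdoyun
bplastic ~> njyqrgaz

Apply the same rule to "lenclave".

clajytcj

The rule is to move the first character to the end, then shift every letter 2 places backward in the alphabet (wrapping around).
Doing the same to "lenclave": "clajytcj".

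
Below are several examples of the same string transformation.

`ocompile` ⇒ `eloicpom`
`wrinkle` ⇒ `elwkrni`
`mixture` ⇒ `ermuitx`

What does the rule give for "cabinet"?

tecnaib

Each output is the input with this applied: move the last character to the front, then take characters alternately from the front and the back (1st, last, 2nd, 2nd-last, ...).
So "cabinet" becomes "tecnaib".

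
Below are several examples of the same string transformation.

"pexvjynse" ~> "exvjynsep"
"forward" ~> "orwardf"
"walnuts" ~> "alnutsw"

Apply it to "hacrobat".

The pattern: move the first character to the end.
"hacrobat" → "acrobath".

acrobath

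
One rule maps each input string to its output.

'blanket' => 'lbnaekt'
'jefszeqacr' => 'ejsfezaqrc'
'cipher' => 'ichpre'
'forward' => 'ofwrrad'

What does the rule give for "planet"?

The rule is to swap each adjacent pair of characters (1↔2, 3↔4, ...).
On "planet" that produces "lpnate".

lpnate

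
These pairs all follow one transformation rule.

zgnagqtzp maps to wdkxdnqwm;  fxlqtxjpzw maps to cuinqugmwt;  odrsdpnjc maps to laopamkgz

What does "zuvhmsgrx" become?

wrsejpdou

The transformation: shift every letter 3 places backward in the alphabet (wrapping around).
"zuvhmsgrx" → "wrsejpdou".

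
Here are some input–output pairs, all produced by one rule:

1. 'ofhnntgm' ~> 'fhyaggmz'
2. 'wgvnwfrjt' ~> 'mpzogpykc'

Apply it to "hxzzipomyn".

In each case the input is transformed by: move the last character to the front, then shift every letter 7 places backward in the alphabet (wrapping around).
"hxzzipomyn" → "gaqssbihfr".

gaqssbihfr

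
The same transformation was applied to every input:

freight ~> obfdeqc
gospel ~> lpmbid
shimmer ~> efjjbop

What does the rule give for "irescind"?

The rule is to move the first character to the end, then shift every letter 3 places backward in the alphabet (wrapping around).
For "irescind" the result is "obpzfkaf".

obpzfkaf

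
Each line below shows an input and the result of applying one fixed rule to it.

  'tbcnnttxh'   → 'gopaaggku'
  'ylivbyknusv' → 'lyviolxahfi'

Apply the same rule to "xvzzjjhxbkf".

kimmwwukoxs

Looking at the pairs, the operation is to shift every letter 13 places forward in the alphabet (wrapping around) — i.e. ROT13.
"xvzzjjhxbkf" → "kimmwwukoxs".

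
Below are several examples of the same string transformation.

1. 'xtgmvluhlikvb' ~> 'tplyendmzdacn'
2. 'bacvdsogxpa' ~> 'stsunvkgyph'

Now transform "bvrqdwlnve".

wtnjivodfn

What's happening: shift every letter 8 places backward in the alphabet (wrapping around), then move the last character to the front.
For "bvrqdwlnve", step one produces "tnjivodfnw"; step two turns that into "wtnjivodfn".
(Check on "xtgmvluhlikvb": → "plyendmzdacnt" → "tplyendmzdacn" ✓)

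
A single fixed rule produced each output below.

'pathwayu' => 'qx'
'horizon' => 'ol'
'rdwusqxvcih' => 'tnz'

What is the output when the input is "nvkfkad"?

hx

The rule is to keep one character in every 3, starting at position 3 (positions 3rd, 6th, 9th, ...), then shift every letter 3 places backward in the alphabet (wrapping around).
So "nvkfkad" becomes "hx".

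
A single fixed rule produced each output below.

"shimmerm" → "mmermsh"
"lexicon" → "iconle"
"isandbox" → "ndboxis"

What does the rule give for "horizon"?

Each output is the input with this applied: move the first 2 characters to the end (rotate left by 2), then delete the first character.
For "horizon" the result is "izonho".
(Check on "shimmerm": → "immermsh" → "mmermsh" ✓)

izonho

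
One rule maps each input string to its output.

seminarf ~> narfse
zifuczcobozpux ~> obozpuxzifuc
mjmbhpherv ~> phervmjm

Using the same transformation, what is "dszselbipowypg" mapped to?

The pattern: swap the front and back halves of the string, then delete the last 2 characters.
Working it through for "dszselbipowypg": intermediate "ipowypgdszselb", final "ipowypgdszse".

ipowypgdszse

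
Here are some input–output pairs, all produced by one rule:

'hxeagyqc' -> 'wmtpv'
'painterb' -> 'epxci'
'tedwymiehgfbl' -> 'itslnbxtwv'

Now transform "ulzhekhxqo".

Each output is the input with this applied: shift every letter 11 places backward in the alphabet (wrapping around), then delete the last 3 characters.
Applying both steps to "ulzhekhxqo": "jaowtzwmfd", then "jaowtzw".

jaowtzw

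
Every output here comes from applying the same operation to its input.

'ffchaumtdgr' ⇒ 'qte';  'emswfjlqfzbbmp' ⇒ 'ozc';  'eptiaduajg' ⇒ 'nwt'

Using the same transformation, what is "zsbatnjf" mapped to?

aws

What's happening: shift every letter 13 places forward in the alphabet (wrapping around) — i.e. ROT13, then keep only the last 3 characters.
On "zsbatnjf": the first step gives "mfongaws", and the second then gives "aws".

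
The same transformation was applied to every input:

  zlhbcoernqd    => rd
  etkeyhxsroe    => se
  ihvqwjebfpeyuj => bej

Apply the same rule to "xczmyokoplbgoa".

What's happening: keep one character in every 3, starting at position 2 (positions 2nd, 5th, 8th, ...), then delete the first 2 characters.
Starting from "xczmyokoplbgoa": after the first operation, "cyoba"; after the second, "oba".
(Check on "zlhbcoernqd": → "lcrd" → "rd" ✓)

oba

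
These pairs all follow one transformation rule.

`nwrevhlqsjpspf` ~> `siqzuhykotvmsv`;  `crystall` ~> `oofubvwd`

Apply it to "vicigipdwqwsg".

vjylfljlsgztz

Each output is the input with this applied: move the last 2 characters to the front (rotate right by 2), then shift every letter 3 places forward in the alphabet (wrapping around).
Working it through for "vicigipdwqwsg": intermediate "sgvicigipdwqw", final "vjylfljlsgztz".
(Check on "crystall": → "llcrysta" → "oofubvwd" ✓)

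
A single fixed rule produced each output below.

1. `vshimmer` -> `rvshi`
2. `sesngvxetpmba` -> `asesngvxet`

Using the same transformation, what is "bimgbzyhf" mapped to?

fbimgb

Looking at the pairs, the operation is to move the last character to the front, then delete the last 3 characters.
Applying that to "bimgbzyhf" gives "fbimgb".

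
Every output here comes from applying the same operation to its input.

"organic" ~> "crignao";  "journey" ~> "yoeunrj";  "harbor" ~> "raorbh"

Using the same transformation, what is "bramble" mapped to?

erlabmb

What's happening: take characters alternately from the front and the back (1st, last, 2nd, 2nd-last, ...), then move the first character to the end.
Doing the same to "bramble": "erlabmb".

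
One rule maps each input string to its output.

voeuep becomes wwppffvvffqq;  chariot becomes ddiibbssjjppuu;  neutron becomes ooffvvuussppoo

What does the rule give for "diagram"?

What's happening: shift every letter 1 place forward in the alphabet (wrapping around), then double every character.
"diagram" → "ejbhsbn" → "eejjbbhhssbbnn".

eejjbbhhssbbnn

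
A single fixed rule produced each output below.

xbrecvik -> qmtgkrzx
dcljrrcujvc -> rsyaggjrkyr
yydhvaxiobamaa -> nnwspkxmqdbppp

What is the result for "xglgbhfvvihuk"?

The transformation: shift every letter 11 places backward in the alphabet (wrapping around), then swap each adjacent pair of characters (1↔2, 3↔4, ...).
Working it through for "xglgbhfvvihuk": intermediate "mvavqwukkxwjz", final "vmvawqkuxkjwz".

vmvawqkuxkjwz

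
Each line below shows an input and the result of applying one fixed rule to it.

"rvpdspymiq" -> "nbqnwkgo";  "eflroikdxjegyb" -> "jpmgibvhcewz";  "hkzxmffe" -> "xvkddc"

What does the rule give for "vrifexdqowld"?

The transformation: delete the first 2 characters, then shift every letter 2 places backward in the alphabet (wrapping around).
"vrifexdqowld" → "gdcvbomujb".
(Check on "hkzxmffe": → "zxmffe" → "xvkddc" ✓)

gdcvbomujb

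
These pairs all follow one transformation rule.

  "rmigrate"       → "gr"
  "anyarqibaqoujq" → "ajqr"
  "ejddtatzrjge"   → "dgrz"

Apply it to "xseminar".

The transformation: sort the characters into alphabetical order, then keep one character in every 3, starting at position 3 (positions 3rd, 6th, 9th, ...).
For "xseminar" the result is "ir".

ir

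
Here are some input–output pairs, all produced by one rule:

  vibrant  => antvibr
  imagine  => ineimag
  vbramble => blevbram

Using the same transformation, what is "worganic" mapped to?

nicworga

The rule is to move the last 3 characters to the front (rotate right by 3).
For "worganic" the result is "nicworga".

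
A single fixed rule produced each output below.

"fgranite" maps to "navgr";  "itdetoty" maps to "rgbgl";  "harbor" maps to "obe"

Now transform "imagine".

Looking at the pairs, the operation is to delete the first 3 characters, then shift every letter 13 places forward in the alphabet (wrapping around) — i.e. ROT13.
Working it through for "imagine": intermediate "gine", final "tvar".

tvar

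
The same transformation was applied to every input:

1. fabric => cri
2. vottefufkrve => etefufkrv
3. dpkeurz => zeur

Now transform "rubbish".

The transformation: delete the first 3 characters, then move the last character to the front.
For "rubbish", step one produces "bish"; step two turns that into "hbis".
(Check on "vottefufkrve": → "tefufkrve" → "etefufkrv" ✓)

hbis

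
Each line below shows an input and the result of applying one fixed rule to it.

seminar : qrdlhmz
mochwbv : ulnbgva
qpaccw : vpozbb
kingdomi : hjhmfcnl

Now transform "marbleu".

tlzqakd

Rule — shift every letter 1 place backward in the alphabet (wrapping around), then move the last character to the front.
Applying both steps to "marbleu": "lzqakdt", then "tlzqakd".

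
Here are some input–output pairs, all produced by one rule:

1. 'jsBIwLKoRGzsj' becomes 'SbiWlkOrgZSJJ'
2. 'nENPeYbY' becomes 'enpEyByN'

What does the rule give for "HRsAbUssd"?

rSaBuSSDh

The pattern: flip the case of every letter, then move the first character to the end.
"HRsAbUssd" → "rSaBuSSDh".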